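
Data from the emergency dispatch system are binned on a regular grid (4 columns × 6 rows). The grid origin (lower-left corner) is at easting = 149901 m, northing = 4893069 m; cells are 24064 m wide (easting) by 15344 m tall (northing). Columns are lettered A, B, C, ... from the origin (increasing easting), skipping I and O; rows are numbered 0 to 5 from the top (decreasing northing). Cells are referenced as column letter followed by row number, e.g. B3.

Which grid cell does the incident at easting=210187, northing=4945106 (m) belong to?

C2

Column index: ⌊(210187 − 149901) / 24064⌋ = ⌊2.505⌋ = 2 → column C
Row offset from origin: ⌊(4945106 − 4893069) / 15344⌋ = ⌊3.391⌋ = 3 → row 2 (counted from top)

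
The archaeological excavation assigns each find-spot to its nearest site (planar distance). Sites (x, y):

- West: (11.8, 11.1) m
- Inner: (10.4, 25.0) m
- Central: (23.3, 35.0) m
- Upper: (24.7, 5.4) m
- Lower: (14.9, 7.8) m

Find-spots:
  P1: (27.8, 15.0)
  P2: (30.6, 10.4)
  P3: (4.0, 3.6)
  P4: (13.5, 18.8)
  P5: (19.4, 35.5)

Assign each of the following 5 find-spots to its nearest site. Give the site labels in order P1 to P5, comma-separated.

P1 → Upper (d²=101.77)
P2 → Upper (d²=59.81)
P3 → West (d²=117.09)
P4 → Inner (d²=48.05)
P5 → Central (d²=15.46)

Upper, Upper, West, Inner, Central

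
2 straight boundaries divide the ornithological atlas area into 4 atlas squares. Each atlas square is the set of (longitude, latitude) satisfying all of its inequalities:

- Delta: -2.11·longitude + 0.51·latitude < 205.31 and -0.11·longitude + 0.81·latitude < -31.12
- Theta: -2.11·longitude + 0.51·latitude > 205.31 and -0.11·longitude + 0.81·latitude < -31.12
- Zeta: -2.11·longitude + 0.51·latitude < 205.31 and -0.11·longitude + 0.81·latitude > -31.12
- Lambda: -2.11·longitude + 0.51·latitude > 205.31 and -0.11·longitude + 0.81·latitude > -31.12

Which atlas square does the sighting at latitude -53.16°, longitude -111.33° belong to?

-2.11·-111.33 + 0.51·-53.16 = 207.795, which is > 205.31
-0.11·-111.33 + 0.81·-53.16 = -30.813, which is > -31.12
This sign pattern matches Lambda.

Lambda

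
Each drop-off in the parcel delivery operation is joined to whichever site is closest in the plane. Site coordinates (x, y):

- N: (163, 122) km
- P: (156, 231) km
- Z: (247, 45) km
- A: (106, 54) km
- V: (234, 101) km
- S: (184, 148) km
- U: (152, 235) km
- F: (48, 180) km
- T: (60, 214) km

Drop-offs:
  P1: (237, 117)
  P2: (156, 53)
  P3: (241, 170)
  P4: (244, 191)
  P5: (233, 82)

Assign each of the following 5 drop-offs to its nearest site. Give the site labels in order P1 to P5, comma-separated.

P1 → V (d²=265.00)
P2 → A (d²=2501.00)
P3 → S (d²=3733.00)
P4 → S (d²=5449.00)
P5 → V (d²=362.00)

V, A, S, S, V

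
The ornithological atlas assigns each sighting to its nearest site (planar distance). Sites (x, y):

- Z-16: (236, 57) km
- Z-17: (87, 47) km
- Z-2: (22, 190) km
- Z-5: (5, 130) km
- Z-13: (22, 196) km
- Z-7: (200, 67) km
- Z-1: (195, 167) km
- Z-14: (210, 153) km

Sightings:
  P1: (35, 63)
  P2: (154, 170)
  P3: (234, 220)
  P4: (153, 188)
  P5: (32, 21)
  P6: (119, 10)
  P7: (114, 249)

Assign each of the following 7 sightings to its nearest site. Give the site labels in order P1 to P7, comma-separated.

Z-17, Z-1, Z-1, Z-1, Z-17, Z-17, Z-13

P1 → Z-17 (d²=2960.00)
P2 → Z-1 (d²=1690.00)
P3 → Z-1 (d²=4330.00)
P4 → Z-1 (d²=2205.00)
P5 → Z-17 (d²=3701.00)
P6 → Z-17 (d²=2393.00)
P7 → Z-13 (d²=11273.00)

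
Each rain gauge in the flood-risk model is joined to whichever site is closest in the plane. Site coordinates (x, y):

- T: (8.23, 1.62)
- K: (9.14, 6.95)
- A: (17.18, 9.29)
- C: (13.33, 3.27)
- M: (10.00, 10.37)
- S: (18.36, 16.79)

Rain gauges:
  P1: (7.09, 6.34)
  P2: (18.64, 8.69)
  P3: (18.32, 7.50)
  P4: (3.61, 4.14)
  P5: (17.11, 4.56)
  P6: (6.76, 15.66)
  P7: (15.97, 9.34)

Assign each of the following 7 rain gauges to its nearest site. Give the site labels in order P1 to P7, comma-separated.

K, A, A, T, C, M, A

P1 → K (d²=4.57)
P2 → A (d²=2.49)
P3 → A (d²=4.50)
P4 → T (d²=27.69)
P5 → C (d²=15.95)
P6 → M (d²=38.48)
P7 → A (d²=1.47)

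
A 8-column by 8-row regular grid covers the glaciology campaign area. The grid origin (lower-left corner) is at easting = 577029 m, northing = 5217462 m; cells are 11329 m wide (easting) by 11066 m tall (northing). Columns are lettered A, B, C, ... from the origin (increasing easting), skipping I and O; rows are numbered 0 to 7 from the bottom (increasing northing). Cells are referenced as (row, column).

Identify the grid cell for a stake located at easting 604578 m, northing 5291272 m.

Column index: ⌊(604578 − 577029) / 11329⌋ = ⌊2.432⌋ = 2 → column C
Row offset from origin: ⌊(5291272 − 5217462) / 11066⌋ = ⌊6.670⌋ = 6 → row 6

(6, C)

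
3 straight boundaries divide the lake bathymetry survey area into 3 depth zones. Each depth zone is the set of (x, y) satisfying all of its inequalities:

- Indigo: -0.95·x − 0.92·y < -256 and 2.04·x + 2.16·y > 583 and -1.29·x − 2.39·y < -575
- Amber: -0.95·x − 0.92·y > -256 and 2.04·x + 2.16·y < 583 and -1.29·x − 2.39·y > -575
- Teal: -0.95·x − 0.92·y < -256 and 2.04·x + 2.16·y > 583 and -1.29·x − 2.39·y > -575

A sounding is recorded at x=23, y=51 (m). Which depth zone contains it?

Amber

-0.95·23 − 0.92·51 = -68.770, which is > -256
2.04·23 + 2.16·51 = 157.080, which is < 583
-1.29·23 − 2.39·51 = -151.560, which is > -575
This sign pattern matches Amber.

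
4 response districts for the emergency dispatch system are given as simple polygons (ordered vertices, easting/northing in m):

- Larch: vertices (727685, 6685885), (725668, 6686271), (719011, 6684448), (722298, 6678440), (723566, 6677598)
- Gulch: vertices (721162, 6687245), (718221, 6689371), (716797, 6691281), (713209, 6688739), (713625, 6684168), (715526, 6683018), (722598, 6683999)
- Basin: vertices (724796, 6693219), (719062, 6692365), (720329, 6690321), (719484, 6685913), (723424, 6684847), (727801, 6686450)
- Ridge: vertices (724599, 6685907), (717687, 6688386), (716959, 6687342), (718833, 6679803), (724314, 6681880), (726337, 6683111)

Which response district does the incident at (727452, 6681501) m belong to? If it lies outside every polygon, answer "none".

Cast a ray rightward from (727452, 6681501). For each polygon, the edges (by vertex number in listed order) whose endpoints lie on opposite sides of northing = 6681501, where each meets that height, and whether that is right or left of the point:
Larch: 3–4 at easting≈720623.3 (left), 5–1 at easting≈725506.0 (left) → 0 crossings.
Gulch: no edge straddles that height → 0 crossings.
Basin: no edge straddles that height → 0 crossings.
Ridge: 3–4 at easting≈718410.9 (left), 4–5 at easting≈723313.9 (left) → 0 crossings.
All counts are even, so the point lies outside every listed polygon.

none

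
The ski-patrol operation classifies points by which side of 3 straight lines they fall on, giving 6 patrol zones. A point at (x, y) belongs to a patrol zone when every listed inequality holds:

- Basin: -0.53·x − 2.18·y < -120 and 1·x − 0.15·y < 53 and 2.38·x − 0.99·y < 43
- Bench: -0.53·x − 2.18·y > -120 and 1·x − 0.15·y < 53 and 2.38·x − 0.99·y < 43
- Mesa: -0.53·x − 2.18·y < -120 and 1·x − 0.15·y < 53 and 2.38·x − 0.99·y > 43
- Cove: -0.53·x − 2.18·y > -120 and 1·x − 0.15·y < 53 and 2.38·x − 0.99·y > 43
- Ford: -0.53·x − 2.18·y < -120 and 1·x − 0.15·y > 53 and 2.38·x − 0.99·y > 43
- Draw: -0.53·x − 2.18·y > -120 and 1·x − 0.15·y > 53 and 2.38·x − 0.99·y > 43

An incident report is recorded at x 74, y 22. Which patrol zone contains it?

-0.53·74 − 2.18·22 = -87.180, which is > -120
1·74 − 0.15·22 = 70.700, which is > 53
2.38·74 − 0.99·22 = 154.340, which is > 43
This sign pattern matches Draw.

Draw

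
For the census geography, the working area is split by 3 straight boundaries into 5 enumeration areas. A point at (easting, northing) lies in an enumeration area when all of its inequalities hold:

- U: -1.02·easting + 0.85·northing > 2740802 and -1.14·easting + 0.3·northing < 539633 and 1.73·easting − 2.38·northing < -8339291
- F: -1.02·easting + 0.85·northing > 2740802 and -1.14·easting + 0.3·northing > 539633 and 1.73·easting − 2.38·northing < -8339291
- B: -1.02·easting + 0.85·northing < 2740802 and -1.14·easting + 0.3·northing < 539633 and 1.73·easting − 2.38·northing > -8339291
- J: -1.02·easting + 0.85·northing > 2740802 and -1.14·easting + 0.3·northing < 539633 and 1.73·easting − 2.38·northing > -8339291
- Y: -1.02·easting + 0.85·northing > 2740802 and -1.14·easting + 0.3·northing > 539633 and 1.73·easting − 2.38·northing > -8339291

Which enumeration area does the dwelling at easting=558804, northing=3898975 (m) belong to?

-1.02·558804 + 0.85·3898975 = 2744148.670, which is > 2740802
-1.14·558804 + 0.3·3898975 = 532655.940, which is < 539633
1.73·558804 − 2.38·3898975 = -8312829.580, which is > -8339291
This sign pattern matches J.

J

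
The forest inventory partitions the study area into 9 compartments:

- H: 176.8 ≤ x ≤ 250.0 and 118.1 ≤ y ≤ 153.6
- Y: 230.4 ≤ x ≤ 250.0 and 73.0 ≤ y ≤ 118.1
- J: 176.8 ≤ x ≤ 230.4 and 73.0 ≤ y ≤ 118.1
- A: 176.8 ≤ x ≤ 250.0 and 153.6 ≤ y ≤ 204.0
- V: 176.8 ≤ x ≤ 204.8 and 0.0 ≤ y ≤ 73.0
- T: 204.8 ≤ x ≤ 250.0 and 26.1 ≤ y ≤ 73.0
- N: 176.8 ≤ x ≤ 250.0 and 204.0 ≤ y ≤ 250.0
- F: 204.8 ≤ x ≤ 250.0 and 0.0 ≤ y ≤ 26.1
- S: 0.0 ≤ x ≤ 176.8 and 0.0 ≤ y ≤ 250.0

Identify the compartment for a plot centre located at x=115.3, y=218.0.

The point has x = 115.3 and y = 218.0.
Only S satisfies 0.0 ≤ x ≤ 176.8 and 0.0 ≤ y ≤ 250.0.

S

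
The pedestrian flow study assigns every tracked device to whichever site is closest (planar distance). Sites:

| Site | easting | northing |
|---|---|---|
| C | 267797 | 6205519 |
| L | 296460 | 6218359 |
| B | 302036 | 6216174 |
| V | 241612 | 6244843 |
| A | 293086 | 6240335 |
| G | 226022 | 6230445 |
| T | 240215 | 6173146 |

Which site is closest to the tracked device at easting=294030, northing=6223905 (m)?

L

Squared distances to each site:
C: 1026215285.000; L: 36663016.000; B: 123864397.000; V: 3186046568.000; A: 270836036.000; G: 4667859664.000; T: 5472530306.000.
Minimum at L.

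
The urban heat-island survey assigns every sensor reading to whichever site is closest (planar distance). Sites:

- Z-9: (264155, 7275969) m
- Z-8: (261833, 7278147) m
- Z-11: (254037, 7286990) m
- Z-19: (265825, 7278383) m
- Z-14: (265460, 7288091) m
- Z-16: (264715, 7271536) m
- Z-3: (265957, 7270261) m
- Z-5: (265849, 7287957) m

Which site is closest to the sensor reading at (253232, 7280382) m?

Squared distances to each site:
Z-9: 138786498.000; Z-8: 78972426.000; Z-11: 44313689.000; Z-19: 162579650.000; Z-14: 208952665.000; Z-16: 210111005.000; Z-3: 264360266.000; Z-5: 216569314.000.
Minimum at Z-11.

Z-11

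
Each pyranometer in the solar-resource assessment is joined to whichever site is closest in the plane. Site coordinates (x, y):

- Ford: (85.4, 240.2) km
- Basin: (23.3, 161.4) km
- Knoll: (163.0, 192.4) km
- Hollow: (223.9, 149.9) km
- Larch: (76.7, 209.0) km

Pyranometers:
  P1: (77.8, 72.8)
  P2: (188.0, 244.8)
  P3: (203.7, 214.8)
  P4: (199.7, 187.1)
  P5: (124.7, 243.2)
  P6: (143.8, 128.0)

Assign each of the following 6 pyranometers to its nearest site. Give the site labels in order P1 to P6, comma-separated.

P1 → Basin (d²=10820.21)
P2 → Knoll (d²=3370.76)
P3 → Knoll (d²=2158.25)
P4 → Knoll (d²=1374.98)
P5 → Ford (d²=1553.49)
P6 → Knoll (d²=4516.00)

Basin, Knoll, Knoll, Knoll, Ford, Knoll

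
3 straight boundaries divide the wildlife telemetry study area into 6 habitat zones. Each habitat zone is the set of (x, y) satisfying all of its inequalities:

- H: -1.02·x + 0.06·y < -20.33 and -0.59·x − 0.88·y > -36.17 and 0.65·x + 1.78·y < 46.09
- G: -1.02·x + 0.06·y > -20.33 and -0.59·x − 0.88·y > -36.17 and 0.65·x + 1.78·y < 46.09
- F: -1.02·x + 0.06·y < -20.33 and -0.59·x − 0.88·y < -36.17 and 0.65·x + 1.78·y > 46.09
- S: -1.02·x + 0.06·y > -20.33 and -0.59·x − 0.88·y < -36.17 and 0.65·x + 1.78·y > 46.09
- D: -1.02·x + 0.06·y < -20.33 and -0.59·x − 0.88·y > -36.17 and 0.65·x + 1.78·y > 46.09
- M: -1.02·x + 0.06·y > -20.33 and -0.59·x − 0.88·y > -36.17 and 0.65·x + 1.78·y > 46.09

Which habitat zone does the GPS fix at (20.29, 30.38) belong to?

S

-1.02·20.29 + 0.06·30.38 = -18.873, which is > -20.33
-0.59·20.29 − 0.88·30.38 = -38.706, which is < -36.17
0.65·20.29 + 1.78·30.38 = 67.265, which is > 46.09
This sign pattern matches S.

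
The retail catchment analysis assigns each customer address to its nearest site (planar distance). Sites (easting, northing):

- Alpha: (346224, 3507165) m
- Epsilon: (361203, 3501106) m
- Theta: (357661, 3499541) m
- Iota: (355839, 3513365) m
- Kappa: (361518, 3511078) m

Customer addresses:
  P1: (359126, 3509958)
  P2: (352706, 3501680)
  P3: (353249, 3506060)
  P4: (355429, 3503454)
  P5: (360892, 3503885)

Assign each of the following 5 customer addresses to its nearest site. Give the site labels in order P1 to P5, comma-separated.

P1 → Kappa (d²=6976064.00)
P2 → Theta (d²=29127346.00)
P3 → Alpha (d²=50571650.00)
P4 → Theta (d²=20293393.00)
P5 → Epsilon (d²=7819562.00)

Kappa, Theta, Alpha, Theta, Epsilon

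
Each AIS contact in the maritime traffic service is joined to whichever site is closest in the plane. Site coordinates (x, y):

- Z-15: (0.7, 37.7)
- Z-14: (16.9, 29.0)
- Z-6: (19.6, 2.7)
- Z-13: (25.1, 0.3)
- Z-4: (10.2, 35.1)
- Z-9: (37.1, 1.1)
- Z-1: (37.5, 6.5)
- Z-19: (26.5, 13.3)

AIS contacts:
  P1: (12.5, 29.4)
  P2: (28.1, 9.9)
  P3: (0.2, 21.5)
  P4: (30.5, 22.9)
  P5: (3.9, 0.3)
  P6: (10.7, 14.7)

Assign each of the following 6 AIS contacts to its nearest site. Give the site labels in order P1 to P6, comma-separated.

P1 → Z-14 (d²=19.52)
P2 → Z-19 (d²=14.12)
P3 → Z-15 (d²=262.69)
P4 → Z-19 (d²=108.16)
P5 → Z-6 (d²=252.25)
P6 → Z-6 (d²=223.21)

Z-14, Z-19, Z-15, Z-19, Z-6, Z-6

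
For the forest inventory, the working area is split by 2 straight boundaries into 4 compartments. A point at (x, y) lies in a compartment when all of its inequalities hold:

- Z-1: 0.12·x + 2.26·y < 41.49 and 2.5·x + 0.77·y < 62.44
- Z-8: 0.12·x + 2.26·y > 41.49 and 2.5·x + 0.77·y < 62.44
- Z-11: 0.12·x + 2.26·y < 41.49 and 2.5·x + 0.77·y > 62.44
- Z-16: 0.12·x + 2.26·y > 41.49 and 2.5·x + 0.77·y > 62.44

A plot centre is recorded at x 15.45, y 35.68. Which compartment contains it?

0.12·15.45 + 2.26·35.68 = 82.491, which is > 41.49
2.5·15.45 + 0.77·35.68 = 66.099, which is > 62.44
This sign pattern matches Z-16.

Z-16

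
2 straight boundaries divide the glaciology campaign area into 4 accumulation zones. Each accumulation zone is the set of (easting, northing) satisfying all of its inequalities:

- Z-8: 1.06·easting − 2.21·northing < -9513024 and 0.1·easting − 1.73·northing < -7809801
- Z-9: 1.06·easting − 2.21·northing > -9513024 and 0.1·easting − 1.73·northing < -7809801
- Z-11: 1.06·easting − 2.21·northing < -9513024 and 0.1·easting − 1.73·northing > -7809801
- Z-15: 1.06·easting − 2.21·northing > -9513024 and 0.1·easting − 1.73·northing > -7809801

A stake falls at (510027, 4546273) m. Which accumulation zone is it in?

1.06·510027 − 2.21·4546273 = -9506634.710, which is > -9513024
0.1·510027 − 1.73·4546273 = -7814049.590, which is < -7809801
This sign pattern matches Z-9.

Z-9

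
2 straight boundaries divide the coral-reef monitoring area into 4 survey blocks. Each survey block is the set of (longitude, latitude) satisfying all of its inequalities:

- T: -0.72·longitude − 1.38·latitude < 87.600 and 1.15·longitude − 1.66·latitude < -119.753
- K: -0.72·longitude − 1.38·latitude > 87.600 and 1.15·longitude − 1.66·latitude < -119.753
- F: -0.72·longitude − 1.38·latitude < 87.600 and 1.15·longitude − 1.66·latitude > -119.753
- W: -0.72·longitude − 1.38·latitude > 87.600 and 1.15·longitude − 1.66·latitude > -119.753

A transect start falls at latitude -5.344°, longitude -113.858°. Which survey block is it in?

K

-0.72·-113.858 − 1.38·-5.344 = 89.352, which is > 87.600
1.15·-113.858 − 1.66·-5.344 = -122.066, which is < -119.753
This sign pattern matches K.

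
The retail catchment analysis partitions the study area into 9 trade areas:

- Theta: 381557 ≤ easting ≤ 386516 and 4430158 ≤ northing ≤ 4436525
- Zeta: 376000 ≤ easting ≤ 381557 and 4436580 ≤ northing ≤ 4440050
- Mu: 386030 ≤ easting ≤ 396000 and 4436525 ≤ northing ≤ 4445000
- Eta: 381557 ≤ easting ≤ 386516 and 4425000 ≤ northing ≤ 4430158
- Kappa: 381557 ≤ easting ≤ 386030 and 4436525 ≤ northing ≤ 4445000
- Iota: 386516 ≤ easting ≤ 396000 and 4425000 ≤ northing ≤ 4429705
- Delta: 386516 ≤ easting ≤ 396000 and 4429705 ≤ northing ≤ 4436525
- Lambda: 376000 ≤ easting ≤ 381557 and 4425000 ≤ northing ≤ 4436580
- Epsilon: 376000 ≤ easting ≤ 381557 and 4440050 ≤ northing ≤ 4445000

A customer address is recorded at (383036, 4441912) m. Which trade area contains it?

Kappa

The point has easting = 383036 and northing = 4441912.
Only Kappa satisfies 381557 ≤ easting ≤ 386030 and 4436525 ≤ northing ≤ 4445000.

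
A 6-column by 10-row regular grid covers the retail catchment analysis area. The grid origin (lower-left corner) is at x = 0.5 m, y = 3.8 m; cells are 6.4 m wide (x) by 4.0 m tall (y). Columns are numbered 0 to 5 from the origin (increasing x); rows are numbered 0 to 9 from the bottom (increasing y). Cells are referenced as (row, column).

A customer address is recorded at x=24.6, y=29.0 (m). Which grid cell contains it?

(6, 3)

Column index: ⌊(24.6 − 0.5) / 6.4⌋ = ⌊3.766⌋ = 3
Row offset from origin: ⌊(29.0 − 3.8) / 4.0⌋ = ⌊6.300⌋ = 6 → row 6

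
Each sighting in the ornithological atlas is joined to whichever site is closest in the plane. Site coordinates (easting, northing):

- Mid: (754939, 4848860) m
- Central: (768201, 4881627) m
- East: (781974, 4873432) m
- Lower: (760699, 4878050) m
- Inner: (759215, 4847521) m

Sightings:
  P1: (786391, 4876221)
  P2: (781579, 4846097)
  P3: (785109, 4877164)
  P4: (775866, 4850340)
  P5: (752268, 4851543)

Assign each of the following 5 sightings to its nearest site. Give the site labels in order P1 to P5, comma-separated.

East, Inner, East, Inner, Mid

P1 → East (d²=27288410.00)
P2 → Inner (d²=502176272.00)
P3 → East (d²=23756049.00)
P4 → Inner (d²=285202562.00)
P5 → Mid (d²=14332730.00)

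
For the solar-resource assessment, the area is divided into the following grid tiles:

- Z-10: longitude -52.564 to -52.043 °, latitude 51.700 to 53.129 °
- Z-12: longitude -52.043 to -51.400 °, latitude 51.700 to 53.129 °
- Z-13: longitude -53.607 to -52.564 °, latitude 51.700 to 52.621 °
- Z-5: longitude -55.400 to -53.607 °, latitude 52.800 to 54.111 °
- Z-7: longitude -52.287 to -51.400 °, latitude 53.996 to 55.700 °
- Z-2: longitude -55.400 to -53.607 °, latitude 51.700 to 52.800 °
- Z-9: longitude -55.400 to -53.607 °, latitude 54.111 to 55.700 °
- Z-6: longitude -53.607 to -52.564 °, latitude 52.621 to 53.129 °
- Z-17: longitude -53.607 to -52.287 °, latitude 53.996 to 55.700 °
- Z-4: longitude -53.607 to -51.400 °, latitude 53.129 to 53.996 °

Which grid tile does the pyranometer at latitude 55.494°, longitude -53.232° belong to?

Z-17

The point has longitude = -53.232 and latitude = 55.494.
Only Z-17 satisfies -53.607 ≤ longitude ≤ -52.287 and 53.996 ≤ latitude ≤ 55.700.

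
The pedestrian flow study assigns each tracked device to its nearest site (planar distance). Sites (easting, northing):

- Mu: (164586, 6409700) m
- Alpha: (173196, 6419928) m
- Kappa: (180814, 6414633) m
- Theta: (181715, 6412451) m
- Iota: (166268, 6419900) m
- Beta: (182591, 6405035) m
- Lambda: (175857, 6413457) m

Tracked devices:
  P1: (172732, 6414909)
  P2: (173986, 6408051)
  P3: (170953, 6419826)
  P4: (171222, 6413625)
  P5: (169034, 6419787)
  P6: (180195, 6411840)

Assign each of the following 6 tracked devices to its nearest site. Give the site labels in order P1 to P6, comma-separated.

Lambda, Lambda, Alpha, Lambda, Iota, Theta

P1 → Lambda (d²=11873929.00)
P2 → Lambda (d²=32725477.00)
P3 → Alpha (d²=5041453.00)
P4 → Lambda (d²=21511449.00)
P5 → Iota (d²=7663525.00)
P6 → Theta (d²=2683721.00)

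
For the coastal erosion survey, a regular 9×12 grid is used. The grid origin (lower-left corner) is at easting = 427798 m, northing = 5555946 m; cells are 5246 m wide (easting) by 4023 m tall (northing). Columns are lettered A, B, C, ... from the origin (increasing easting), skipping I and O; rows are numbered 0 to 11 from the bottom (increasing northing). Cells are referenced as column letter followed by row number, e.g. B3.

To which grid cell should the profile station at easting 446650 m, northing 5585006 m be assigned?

Column index: ⌊(446650 − 427798) / 5246⌋ = ⌊3.594⌋ = 3 → column D
Row offset from origin: ⌊(5585006 − 5555946) / 4023⌋ = ⌊7.223⌋ = 7 → row 7

D7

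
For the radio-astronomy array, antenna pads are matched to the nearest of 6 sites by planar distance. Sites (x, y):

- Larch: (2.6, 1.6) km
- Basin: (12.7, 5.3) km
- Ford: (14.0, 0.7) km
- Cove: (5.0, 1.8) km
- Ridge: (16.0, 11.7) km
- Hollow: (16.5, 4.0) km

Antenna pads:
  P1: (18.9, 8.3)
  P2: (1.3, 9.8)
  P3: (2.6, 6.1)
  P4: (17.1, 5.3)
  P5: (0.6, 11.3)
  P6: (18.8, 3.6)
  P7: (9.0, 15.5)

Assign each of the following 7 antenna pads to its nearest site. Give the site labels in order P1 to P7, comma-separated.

Ridge, Larch, Larch, Hollow, Larch, Hollow, Ridge

P1 → Ridge (d²=19.97)
P2 → Larch (d²=68.93)
P3 → Larch (d²=20.25)
P4 → Hollow (d²=2.05)
P5 → Larch (d²=98.09)
P6 → Hollow (d²=5.45)
P7 → Ridge (d²=63.44)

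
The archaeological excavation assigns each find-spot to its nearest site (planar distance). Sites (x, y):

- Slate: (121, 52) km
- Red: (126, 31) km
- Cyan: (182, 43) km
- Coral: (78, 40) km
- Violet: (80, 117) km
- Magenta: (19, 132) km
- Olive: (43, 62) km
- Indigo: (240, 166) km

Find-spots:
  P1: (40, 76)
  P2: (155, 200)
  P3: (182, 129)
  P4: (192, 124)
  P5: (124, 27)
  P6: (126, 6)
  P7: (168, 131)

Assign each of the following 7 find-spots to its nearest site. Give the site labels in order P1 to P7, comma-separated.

P1 → Olive (d²=205.00)
P2 → Indigo (d²=8381.00)
P3 → Indigo (d²=4733.00)
P4 → Indigo (d²=4068.00)
P5 → Red (d²=20.00)
P6 → Red (d²=625.00)
P7 → Indigo (d²=6409.00)

Olive, Indigo, Indigo, Indigo, Red, Red, Indigo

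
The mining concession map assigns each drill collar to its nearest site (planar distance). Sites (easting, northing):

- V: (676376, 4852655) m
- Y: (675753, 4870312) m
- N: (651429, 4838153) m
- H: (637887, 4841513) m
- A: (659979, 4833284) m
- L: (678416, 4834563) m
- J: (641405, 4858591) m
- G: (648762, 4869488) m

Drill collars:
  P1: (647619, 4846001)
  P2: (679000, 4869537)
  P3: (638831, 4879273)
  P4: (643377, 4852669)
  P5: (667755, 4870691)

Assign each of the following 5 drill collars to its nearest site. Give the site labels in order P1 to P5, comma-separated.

N, Y, G, J, Y

P1 → N (d²=76107204.00)
P2 → Y (d²=11143634.00)
P3 → G (d²=194370986.00)
P4 → J (d²=38958868.00)
P5 → Y (d²=64111645.00)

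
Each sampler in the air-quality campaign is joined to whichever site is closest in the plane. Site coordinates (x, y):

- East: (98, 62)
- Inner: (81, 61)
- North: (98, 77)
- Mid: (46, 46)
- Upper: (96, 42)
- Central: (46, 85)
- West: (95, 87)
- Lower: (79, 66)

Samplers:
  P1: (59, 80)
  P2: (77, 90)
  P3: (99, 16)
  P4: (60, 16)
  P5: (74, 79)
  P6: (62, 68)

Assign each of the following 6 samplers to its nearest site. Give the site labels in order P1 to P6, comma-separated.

P1 → Central (d²=194.00)
P2 → West (d²=333.00)
P3 → Upper (d²=685.00)
P4 → Mid (d²=1096.00)
P5 → Lower (d²=194.00)
P6 → Lower (d²=293.00)

Central, West, Upper, Mid, Lower, Lower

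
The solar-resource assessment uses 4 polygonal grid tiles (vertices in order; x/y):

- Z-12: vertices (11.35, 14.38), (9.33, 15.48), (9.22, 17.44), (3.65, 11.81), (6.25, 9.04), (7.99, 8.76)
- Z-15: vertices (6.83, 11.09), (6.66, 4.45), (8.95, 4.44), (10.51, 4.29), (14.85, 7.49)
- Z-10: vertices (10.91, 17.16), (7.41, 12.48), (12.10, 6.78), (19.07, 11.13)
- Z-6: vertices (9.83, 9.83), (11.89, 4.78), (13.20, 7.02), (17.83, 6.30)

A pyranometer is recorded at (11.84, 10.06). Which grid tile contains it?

Z-10

Cast a ray rightward from (11.84, 10.06). For each polygon, the edges (by vertex number in listed order) whose endpoints lie on opposite sides of y = 10.06, where each meets that height, and whether that is right or left of the point:
Z-12: 4–5 at x≈5.293 (left), 6–1 at x≈8.767 (left) → 0 crossings.
Z-15: 1–2 at x≈6.804 (left), 5–1 at x≈9.125 (left) → 0 crossings.
Z-10: 2–3 at x≈9.401 (left), 3–4 at x≈17.356 (right) → 1 crossing.
Z-6: no edge straddles that height → 0 crossings.
Only Z-10 has an odd count, so the point is inside Z-10.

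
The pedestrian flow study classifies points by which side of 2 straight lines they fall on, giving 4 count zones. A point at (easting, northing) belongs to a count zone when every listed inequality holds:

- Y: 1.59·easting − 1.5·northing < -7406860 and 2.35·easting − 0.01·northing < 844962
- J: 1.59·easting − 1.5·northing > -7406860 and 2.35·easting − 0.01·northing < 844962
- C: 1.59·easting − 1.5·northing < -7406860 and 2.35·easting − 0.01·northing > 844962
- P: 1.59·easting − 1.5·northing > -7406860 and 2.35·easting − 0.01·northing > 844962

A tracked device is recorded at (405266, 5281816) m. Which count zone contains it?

1.59·405266 − 1.5·5281816 = -7278351.060, which is > -7406860
2.35·405266 − 0.01·5281816 = 899556.940, which is > 844962
This sign pattern matches P.

P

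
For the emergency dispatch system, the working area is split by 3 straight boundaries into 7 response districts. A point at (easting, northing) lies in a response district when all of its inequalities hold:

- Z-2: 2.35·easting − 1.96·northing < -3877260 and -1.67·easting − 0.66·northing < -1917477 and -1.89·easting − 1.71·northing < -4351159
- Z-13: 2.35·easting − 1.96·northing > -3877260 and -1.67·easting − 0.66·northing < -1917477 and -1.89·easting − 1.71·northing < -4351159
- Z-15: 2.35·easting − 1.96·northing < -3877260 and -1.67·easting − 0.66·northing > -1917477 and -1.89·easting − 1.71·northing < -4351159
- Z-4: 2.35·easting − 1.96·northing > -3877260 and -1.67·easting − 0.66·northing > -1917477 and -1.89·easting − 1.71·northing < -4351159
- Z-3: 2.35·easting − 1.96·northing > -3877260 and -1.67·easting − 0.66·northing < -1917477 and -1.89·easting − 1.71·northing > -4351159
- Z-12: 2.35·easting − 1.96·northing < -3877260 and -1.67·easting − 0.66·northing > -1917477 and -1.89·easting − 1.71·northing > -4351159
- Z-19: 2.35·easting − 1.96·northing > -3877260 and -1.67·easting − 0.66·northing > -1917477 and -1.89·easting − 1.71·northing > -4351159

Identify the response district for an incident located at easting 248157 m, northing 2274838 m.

2.35·248157 − 1.96·2274838 = -3875513.530, which is > -3877260
-1.67·248157 − 0.66·2274838 = -1915815.270, which is > -1917477
-1.89·248157 − 1.71·2274838 = -4358989.710, which is < -4351159
This sign pattern matches Z-4.

Z-4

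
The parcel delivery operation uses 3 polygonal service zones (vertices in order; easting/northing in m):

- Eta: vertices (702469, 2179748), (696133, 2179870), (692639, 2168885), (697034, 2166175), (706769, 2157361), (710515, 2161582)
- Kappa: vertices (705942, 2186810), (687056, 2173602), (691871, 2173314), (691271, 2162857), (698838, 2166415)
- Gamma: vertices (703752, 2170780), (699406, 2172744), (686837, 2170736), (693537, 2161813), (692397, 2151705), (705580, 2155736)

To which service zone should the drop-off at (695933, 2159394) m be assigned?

Cast a ray rightward from (695933, 2159394). For each polygon, the edges (by vertex number in listed order) whose endpoints lie on opposite sides of northing = 2159394, where each meets that height, and whether that is right or left of the point:
Eta: 4–5 at easting≈704523.6 (right), 5–6 at easting≈708573.2 (right) → 2 crossings.
Kappa: no edge straddles that height → 0 crossings.
Gamma: 4–5 at easting≈693264.2 (left), 6–1 at easting≈705135.5 (right) → 1 crossing.
Only Gamma has an odd count, so the point is inside Gamma.

Gamma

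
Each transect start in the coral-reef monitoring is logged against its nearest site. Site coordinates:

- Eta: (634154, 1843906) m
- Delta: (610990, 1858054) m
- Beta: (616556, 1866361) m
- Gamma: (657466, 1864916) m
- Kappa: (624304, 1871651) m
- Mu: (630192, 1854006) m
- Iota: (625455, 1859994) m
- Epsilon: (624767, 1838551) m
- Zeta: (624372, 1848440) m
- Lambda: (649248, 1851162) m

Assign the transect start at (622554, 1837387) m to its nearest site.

Epsilon

Squared distances to each site:
Eta: 177057361.000; Delta: 560850985.000; Beta: 875468680.000; Gamma: 1976693585.000; Kappa: 1177084196.000; Mu: 334530205.000; Iota: 519492250.000; Epsilon: 6252265.000; Zeta: 125473933.000; Lambda: 902320261.000.
Minimum at Epsilon.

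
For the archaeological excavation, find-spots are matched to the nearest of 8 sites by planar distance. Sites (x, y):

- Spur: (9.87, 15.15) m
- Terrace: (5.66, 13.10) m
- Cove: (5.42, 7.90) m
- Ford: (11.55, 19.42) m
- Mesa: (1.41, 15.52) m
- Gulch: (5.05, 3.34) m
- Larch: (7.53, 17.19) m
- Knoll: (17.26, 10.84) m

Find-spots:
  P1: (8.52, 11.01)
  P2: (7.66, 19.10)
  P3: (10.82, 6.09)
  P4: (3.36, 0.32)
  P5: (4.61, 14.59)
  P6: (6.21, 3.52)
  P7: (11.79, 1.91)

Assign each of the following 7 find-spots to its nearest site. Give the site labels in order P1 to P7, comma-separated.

Terrace, Larch, Cove, Gulch, Terrace, Gulch, Gulch

P1 → Terrace (d²=12.55)
P2 → Larch (d²=3.67)
P3 → Cove (d²=32.44)
P4 → Gulch (d²=11.98)
P5 → Terrace (d²=3.32)
P6 → Gulch (d²=1.38)
P7 → Gulch (d²=47.47)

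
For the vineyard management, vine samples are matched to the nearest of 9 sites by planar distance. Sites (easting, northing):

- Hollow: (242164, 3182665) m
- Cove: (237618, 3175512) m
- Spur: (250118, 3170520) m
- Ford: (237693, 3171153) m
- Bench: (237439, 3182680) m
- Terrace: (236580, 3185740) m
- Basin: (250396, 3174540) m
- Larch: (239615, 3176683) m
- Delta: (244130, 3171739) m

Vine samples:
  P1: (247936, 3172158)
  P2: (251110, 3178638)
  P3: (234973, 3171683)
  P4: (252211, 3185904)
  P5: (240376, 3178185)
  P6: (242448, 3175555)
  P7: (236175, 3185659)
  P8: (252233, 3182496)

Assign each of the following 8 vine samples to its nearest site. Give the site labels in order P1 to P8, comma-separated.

P1 → Spur (d²=7444168.00)
P2 → Basin (d²=17303400.00)
P3 → Ford (d²=7679300.00)
P4 → Hollow (d²=111433330.00)
P5 → Larch (d²=2835125.00)
P6 → Larch (d²=9298273.00)
P7 → Terrace (d²=170586.00)
P8 → Basin (d²=66672505.00)

Spur, Basin, Ford, Hollow, Larch, Larch, Terrace, Basin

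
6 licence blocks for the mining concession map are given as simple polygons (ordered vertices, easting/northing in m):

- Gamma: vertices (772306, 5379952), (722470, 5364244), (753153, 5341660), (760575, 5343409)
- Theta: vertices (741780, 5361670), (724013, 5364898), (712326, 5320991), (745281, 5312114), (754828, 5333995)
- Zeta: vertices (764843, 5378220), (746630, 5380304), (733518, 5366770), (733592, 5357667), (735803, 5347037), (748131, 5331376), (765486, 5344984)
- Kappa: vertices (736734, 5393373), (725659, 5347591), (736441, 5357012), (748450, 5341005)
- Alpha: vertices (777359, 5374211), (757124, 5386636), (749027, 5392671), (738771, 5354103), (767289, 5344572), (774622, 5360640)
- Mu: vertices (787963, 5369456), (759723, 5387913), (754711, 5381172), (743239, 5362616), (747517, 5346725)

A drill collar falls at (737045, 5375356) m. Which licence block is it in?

Kappa

Cast a ray rightward from (737045, 5375356). For each polygon, the edges (by vertex number in listed order) whose endpoints lie on opposite sides of northing = 5375356, where each meets that height, and whether that is right or left of the point:
Gamma: 1–2 at easting≈757724.5 (right), 4–1 at easting≈770830.6 (right) → 2 crossings.
Theta: no edge straddles that height → 0 crossings.
Zeta: 2–3 at easting≈741836.3 (right), 7–1 at easting≈764898.4 (right) → 2 crossings.
Kappa: 1–2 at easting≈732375.6 (left), 4–1 at easting≈740764.8 (right) → 1 crossing.
Alpha: 1–2 at easting≈775494.3 (right), 3–4 at easting≈744422.6 (right) → 2 crossings.
Mu: 1–2 at easting≈778935.7 (right), 3–4 at easting≈751115.3 (right) → 2 crossings.
Only Kappa has an odd count, so the point is inside Kappa.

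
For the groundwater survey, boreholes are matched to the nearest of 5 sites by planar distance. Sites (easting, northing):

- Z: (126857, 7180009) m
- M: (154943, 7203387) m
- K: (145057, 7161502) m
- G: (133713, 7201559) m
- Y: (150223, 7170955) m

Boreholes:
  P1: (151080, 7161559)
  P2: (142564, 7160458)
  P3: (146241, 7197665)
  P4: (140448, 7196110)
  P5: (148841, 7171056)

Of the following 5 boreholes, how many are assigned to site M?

1

P1 → K
P2 → K
P3 → M
P4 → G
P5 → Y
1 of the 5 goes to M.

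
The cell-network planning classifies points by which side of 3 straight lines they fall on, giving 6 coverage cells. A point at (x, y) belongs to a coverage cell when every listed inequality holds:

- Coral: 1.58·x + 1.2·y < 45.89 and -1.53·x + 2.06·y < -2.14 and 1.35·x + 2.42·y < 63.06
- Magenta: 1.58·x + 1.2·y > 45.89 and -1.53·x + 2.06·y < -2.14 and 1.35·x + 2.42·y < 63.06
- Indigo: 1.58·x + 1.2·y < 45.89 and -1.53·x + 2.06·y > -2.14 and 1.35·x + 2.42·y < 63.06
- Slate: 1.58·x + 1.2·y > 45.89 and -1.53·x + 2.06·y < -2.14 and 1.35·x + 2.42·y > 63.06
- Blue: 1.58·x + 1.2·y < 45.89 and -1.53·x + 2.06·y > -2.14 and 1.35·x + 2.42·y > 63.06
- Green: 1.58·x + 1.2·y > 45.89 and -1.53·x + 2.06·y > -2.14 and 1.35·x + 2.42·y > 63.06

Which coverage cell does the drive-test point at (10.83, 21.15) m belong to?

1.58·10.83 + 1.2·21.15 = 42.491, which is < 45.89
-1.53·10.83 + 2.06·21.15 = 26.999, which is > -2.14
1.35·10.83 + 2.42·21.15 = 65.803, which is > 63.06
This sign pattern matches Blue.

Blue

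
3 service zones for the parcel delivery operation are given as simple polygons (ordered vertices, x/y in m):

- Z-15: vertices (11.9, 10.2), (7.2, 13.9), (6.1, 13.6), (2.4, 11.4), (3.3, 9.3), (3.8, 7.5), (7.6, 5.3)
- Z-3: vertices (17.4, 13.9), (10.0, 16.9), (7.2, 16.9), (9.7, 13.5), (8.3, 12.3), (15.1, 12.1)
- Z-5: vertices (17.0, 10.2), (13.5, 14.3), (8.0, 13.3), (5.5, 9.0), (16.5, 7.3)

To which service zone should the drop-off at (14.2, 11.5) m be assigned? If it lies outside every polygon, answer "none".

Cast a ray rightward from (14.2, 11.5). For each polygon, the edges (by vertex number in listed order) whose endpoints lie on opposite sides of y = 11.5, where each meets that height, and whether that is right or left of the point:
Z-15: 1–2 at x≈10.25 (left), 3–4 at x≈2.57 (left) → 0 crossings.
Z-3: no edge straddles that height → 0 crossings.
Z-5: 1–2 at x≈15.89 (right), 3–4 at x≈6.95 (left) → 1 crossing.
Only Z-5 has an odd count, so the point is inside Z-5.

Z-5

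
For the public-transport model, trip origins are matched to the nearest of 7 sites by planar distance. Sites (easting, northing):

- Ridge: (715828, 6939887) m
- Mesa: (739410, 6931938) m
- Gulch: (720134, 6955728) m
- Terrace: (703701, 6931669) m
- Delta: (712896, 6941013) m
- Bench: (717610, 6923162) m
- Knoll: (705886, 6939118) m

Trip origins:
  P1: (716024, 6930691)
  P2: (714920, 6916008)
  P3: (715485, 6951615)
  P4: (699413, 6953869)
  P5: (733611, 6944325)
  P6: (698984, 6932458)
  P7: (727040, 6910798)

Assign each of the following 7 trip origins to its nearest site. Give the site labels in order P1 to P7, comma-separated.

Bench, Bench, Gulch, Knoll, Mesa, Terrace, Bench

P1 → Bench (d²=59201237.00)
P2 → Bench (d²=58415816.00)
P3 → Gulch (d²=38529970.00)
P4 → Knoll (d²=259491730.00)
P5 → Mesa (d²=187066170.00)
P6 → Terrace (d²=22872610.00)
P7 → Bench (d²=241793396.00)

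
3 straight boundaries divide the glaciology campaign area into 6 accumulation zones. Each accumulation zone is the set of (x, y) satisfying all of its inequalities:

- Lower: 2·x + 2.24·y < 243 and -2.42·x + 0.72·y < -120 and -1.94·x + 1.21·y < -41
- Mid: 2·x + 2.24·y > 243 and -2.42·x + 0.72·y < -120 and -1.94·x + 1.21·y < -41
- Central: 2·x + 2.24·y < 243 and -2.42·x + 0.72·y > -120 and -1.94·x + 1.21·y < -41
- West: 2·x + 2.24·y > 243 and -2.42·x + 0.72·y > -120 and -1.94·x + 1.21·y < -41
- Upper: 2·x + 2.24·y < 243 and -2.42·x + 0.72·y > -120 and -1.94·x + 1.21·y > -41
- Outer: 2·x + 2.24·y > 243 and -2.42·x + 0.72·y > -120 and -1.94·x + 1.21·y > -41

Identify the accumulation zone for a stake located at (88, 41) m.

2·88 + 2.24·41 = 267.840, which is > 243
-2.42·88 + 0.72·41 = -183.440, which is < -120
-1.94·88 + 1.21·41 = -121.110, which is < -41
This sign pattern matches Mid.

Mid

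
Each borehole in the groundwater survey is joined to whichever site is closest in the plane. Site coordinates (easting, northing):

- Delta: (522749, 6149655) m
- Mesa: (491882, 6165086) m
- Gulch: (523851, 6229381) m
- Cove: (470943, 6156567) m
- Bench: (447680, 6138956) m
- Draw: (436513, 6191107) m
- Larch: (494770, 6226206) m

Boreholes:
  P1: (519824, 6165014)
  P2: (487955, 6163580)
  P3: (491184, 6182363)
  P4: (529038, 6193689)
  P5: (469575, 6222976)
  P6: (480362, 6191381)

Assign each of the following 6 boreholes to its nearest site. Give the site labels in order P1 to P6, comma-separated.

P1 → Delta (d²=244454506.00)
P2 → Mesa (d²=17689365.00)
P3 → Mesa (d²=298981933.00)
P4 → Gulch (d²=1300823833.00)
P5 → Larch (d²=645220925.00)
P6 → Mesa (d²=824137425.00)

Delta, Mesa, Mesa, Gulch, Larch, Mesa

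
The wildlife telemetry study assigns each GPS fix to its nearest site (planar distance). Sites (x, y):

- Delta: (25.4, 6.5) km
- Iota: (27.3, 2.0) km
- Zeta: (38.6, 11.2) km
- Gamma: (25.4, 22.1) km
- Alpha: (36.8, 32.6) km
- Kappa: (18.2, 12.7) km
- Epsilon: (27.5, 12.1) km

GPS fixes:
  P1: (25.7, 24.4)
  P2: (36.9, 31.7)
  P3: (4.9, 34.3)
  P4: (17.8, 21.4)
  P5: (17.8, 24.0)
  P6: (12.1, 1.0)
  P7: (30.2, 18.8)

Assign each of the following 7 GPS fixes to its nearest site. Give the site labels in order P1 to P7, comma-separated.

P1 → Gamma (d²=5.38)
P2 → Alpha (d²=0.82)
P3 → Gamma (d²=569.09)
P4 → Gamma (d²=58.25)
P5 → Gamma (d²=61.37)
P6 → Kappa (d²=174.10)
P7 → Gamma (d²=33.93)

Gamma, Alpha, Gamma, Gamma, Gamma, Kappa, Gamma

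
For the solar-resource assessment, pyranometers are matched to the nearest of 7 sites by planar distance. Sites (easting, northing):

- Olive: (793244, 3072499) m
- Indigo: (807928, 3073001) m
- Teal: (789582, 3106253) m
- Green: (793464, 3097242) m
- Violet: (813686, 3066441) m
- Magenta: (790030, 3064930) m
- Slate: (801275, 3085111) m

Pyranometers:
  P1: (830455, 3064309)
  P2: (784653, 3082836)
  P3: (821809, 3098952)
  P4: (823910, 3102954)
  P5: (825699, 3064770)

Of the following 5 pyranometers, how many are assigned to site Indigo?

0

P1 → Violet
P2 → Olive
P3 → Slate
P4 → Slate
P5 → Violet
0 of the 5 go to Indigo.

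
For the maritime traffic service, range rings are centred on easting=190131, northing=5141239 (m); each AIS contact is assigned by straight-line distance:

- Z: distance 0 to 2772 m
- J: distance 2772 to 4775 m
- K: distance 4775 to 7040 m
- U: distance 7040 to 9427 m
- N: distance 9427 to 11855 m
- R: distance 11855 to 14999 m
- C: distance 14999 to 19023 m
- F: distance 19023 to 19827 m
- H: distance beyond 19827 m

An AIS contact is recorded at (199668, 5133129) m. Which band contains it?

R

Distance = √((199668−190131)² + (5133129−5141239)²) = √(90954369.000 + 65772100.000) = 12519.044 m.
11855 ≤ 12519.044 < 14999 → R.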